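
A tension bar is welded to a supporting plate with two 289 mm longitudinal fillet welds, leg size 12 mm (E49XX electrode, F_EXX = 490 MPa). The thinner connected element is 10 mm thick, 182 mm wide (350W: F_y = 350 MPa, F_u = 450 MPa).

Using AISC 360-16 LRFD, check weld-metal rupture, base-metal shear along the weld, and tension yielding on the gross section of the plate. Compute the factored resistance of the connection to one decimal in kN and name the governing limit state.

Weld metal: throat = 0.707×12 = 8.484 mm, L = 2×289 = 578 mm. φR_n = 0.75 × 0.6 × 490 × 8.484 × 578 = 1081.3 kN.
Base metal shear (10 mm plate): yield φR_n = 1.0×0.6×350×10×578 = 1213.8 kN; rupture φR_n = 0.75×0.6×450×10×578 = 1170.5 kN; take 1170.5 kN (rupture).
Tension yield (gross): A_g = 182×10 = 1820 mm². φR_n = 0.90 × 350 × 1820 = 573.3 kN.
Governing: min(1081.3, 1170.5, 573.3) = 573.3 kN → gross-section yield.

573.3 kN (gross-section yield governs)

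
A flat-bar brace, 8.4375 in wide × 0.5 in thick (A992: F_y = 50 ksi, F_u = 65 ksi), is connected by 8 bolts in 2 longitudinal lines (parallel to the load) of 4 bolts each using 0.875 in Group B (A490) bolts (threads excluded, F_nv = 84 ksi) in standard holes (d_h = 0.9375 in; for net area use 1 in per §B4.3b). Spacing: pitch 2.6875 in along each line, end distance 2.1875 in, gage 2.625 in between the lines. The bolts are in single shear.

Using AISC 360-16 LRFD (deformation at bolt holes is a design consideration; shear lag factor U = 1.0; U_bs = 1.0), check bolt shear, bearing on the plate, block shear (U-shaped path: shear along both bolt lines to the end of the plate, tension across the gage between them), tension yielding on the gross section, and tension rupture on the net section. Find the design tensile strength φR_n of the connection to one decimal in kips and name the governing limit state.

156.9 kips (net-section rupture governs)

Bolt shear: A_b = π(0.875)²/4 = 0.60132 in². φR_n = 0.75 × 84 × 0.60132 × 8 × 1 = 303.1 kips.
Bearing (0.5 in plate, F_u = 65 ksi): end bolts L_c = 2.1875 − 0.9375/2 = 1.71875, R_n = min(1.2×1.71875×0.5×65, 2.4×0.875×0.5×65) = 67.031 kips/bolt; interior L_c = 2.6875 − 0.9375 = 1.75, R_n = 68.25 kips/bolt. φR_n = 0.75 × (2×67.031 + 6×68.25) = 407.7 kips.
Block shear: shear path 2×[2.1875+3×2.6875] = 2×10.25 in, A_gv = 10.25, A_nv = 2×(10.25 − 3.5×1)×0.5 = 6.75 in²; tension across gage: (2.625 − 1×1)×0.5 = 0.8125 in². R_n = min(0.6×65×6.75, 0.6×50×10.25) + 1.0×65×0.8125 = min(263.25, 307.5) + 52.813 = 316.06 kips. φR_n = 0.75 × 316.06 = 237.0 kips.
Tension yield (gross): A_g = 8.4375×0.5 = 4.2188 in². φR_n = 0.90 × 50 × 4.2188 = 189.8 kips.
Tension rupture (net): A_n = (8.4375 − 2×1)×0.5 = 3.2188 in² (U = 1.0, A_e = A_n). φR_n = 0.75 × 65 × 3.2188 = 156.9 kips.
Governing: min(303.1, 407.7, 237.0, 189.8, 156.9) = 156.9 kips → net-section rupture.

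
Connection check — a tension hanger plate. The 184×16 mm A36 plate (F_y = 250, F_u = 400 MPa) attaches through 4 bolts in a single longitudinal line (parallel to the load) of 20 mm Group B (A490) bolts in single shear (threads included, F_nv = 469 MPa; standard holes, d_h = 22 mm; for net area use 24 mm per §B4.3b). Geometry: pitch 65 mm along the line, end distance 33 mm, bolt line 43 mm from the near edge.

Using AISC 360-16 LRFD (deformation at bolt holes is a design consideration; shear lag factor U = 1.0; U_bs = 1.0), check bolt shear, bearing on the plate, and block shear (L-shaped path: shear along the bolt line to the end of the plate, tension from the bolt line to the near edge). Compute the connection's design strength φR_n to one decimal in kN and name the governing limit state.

Bolt shear: A_b = π(20)²/4 = 314.16 mm². φR_n = 0.75 × 469 × 314.16 × 4 × 1 = 442.0 kN.
Bearing (16 mm plate, F_u = 400 MPa): end bolts L_c = 33 − 22/2 = 22, R_n = min(1.2×22×16×400, 2.4×20×16×400) = 168.96 kN/bolt; interior L_c = 65 − 22 = 43, R_n = 307.2 kN/bolt. φR_n = 0.75 × (1×168.96 + 3×307.2) = 817.9 kN.
Block shear: shear path 1×[33+3×65] = 1×228 mm, A_gv = 3648, A_nv = 1×(228 − 3.5×24)×16 = 2304 mm²; tension to near edge: (43 − 0.5×24)×16 = 496 mm². R_n = min(0.6×400×2304, 0.6×250×3648) + 1.0×400×496 = min(552.96, 547.2) + 198.4 = 745.6 kN. φR_n = 0.75 × 745.6 = 559.2 kN.
Governing: min(442.0, 817.9, 559.2) = 442.0 kN → bolt shear.

442.0 kN (bolt shear governs)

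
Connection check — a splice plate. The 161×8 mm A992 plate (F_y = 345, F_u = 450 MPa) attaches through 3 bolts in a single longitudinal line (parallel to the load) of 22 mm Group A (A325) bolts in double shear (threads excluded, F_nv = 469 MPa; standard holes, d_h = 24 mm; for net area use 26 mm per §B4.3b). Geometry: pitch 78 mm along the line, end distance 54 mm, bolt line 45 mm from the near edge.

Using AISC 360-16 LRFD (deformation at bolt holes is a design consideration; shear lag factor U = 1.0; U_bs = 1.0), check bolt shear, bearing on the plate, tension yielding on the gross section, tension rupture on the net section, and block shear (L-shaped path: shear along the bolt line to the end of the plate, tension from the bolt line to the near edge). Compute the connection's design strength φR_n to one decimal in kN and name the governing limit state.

321.3 kN (block shear governs)

Bolt shear: A_b = π(22)²/4 = 380.13 mm². φR_n = 0.75 × 469 × 380.13 × 3 × 2 = 802.3 kN.
Bearing (8 mm plate, F_u = 450 MPa): end bolts L_c = 54 − 24/2 = 42, R_n = min(1.2×42×8×450, 2.4×22×8×450) = 181.44 kN/bolt; interior L_c = 78 − 24 = 54, R_n = 190.08 kN/bolt. φR_n = 0.75 × (1×181.44 + 2×190.08) = 421.2 kN.
Tension yield (gross): A_g = 161×8 = 1288 mm². φR_n = 0.90 × 345 × 1288 = 399.9 kN.
Tension rupture (net): A_n = (161 − 1×26)×8 = 1080 mm² (U = 1.0, A_e = A_n). φR_n = 0.75 × 450 × 1080 = 364.5 kN.
Block shear: shear path 1×[54+2×78] = 1×210 mm, A_gv = 1680, A_nv = 1×(210 − 2.5×26)×8 = 1160 mm²; tension to near edge: (45 − 0.5×26)×8 = 256 mm². R_n = min(0.6×450×1160, 0.6×345×1680) + 1.0×450×256 = min(313.2, 347.76) + 115.2 = 428.4 kN. φR_n = 0.75 × 428.4 = 321.3 kN.
Governing: min(802.3, 421.2, 399.9, 364.5, 321.3) = 321.3 kN → block shear.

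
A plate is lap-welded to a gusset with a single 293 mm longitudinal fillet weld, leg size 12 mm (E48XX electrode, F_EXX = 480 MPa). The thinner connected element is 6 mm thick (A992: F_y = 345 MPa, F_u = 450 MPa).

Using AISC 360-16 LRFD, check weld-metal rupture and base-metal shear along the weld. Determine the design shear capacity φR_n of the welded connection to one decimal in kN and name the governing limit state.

356.0 kN (base-metal shear governs)

Weld metal: throat = 0.707×12 = 8.484 mm, L = 293 mm. φR_n = 0.75 × 0.6 × 480 × 8.484 × 293 = 536.9 kN.
Base metal shear (6 mm plate): yield φR_n = 1.0×0.6×345×6×293 = 363.9 kN; rupture φR_n = 0.75×0.6×450×6×293 = 356.0 kN; take 356.0 kN (rupture).
Governing: min(536.9, 356.0) = 356.0 kN → base-metal shear.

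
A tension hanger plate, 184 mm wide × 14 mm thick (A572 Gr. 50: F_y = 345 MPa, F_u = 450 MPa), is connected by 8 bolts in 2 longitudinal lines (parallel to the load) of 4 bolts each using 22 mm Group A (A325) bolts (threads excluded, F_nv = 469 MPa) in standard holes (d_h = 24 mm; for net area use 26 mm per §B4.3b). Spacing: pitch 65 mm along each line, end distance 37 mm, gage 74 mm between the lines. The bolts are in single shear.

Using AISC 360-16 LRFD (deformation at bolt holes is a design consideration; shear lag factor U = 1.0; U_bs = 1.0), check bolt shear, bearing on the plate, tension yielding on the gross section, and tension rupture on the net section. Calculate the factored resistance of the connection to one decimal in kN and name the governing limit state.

623.7 kN (net-section rupture governs)

Bolt shear: A_b = π(22)²/4 = 380.13 mm². φR_n = 0.75 × 469 × 380.13 × 8 × 1 = 1069.7 kN.
Bearing (14 mm plate, F_u = 450 MPa): end bolts L_c = 37 − 24/2 = 25, R_n = min(1.2×25×14×450, 2.4×22×14×450) = 189 kN/bolt; interior L_c = 65 − 24 = 41, R_n = 309.96 kN/bolt. φR_n = 0.75 × (2×189 + 6×309.96) = 1678.3 kN.
Tension yield (gross): A_g = 184×14 = 2576 mm². φR_n = 0.90 × 345 × 2576 = 799.8 kN.
Tension rupture (net): A_n = (184 − 2×26)×14 = 1848 mm² (U = 1.0, A_e = A_n). φR_n = 0.75 × 450 × 1848 = 623.7 kN.
Governing: min(1069.7, 1678.3, 799.8, 623.7) = 623.7 kN → net-section rupture.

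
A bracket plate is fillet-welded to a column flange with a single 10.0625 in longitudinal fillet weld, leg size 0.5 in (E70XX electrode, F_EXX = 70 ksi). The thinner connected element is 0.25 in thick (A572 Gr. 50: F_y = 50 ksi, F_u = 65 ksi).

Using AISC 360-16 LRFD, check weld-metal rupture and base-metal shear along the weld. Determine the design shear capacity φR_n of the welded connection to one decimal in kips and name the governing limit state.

73.6 kips (base-metal shear governs)

Weld metal: throat = 0.707×0.5 = 0.3535 in, L = 10.0625 in. φR_n = 0.75 × 0.6 × 70 × 0.3535 × 10.0625 = 112.0 kips.
Base metal shear (0.25 in plate): yield φR_n = 1.0×0.6×50×0.25×10.0625 = 75.5 kips; rupture φR_n = 0.75×0.6×65×0.25×10.0625 = 73.6 kips; take 73.6 kips (rupture).
Governing: min(112.0, 73.6) = 73.6 kips → base-metal shear.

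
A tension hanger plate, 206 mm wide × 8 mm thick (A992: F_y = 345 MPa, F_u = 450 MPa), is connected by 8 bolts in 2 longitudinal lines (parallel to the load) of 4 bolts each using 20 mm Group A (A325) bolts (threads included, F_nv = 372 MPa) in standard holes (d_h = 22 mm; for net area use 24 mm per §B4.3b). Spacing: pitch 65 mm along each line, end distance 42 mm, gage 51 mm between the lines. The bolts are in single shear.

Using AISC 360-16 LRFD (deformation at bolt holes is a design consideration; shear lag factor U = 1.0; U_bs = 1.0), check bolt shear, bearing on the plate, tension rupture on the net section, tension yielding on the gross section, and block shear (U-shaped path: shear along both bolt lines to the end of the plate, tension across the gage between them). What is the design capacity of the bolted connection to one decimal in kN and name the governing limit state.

426.6 kN (net-section rupture governs)

Bolt shear: A_b = π(20)²/4 = 314.16 mm². φR_n = 0.75 × 372 × 314.16 × 8 × 1 = 701.2 kN.
Bearing (8 mm plate, F_u = 450 MPa): end bolts L_c = 42 − 22/2 = 31, R_n = min(1.2×31×8×450, 2.4×20×8×450) = 133.92 kN/bolt; interior L_c = 65 − 22 = 43, R_n = 172.8 kN/bolt. φR_n = 0.75 × (2×133.92 + 6×172.8) = 978.5 kN.
Tension rupture (net): A_n = (206 − 2×24)×8 = 1264 mm² (U = 1.0, A_e = A_n). φR_n = 0.75 × 450 × 1264 = 426.6 kN.
Tension yield (gross): A_g = 206×8 = 1648 mm². φR_n = 0.90 × 345 × 1648 = 511.7 kN.
Block shear: shear path 2×[42+3×65] = 2×237 mm, A_gv = 3792, A_nv = 2×(237 − 3.5×24)×8 = 2448 mm²; tension across gage: (51 − 1×24)×8 = 216 mm². R_n = min(0.6×450×2448, 0.6×345×3792) + 1.0×450×216 = min(660.96, 784.94) + 97.2 = 758.16 kN. φR_n = 0.75 × 758.16 = 568.6 kN.
Governing: min(701.2, 978.5, 426.6, 511.7, 568.6) = 426.6 kN → net-section rupture.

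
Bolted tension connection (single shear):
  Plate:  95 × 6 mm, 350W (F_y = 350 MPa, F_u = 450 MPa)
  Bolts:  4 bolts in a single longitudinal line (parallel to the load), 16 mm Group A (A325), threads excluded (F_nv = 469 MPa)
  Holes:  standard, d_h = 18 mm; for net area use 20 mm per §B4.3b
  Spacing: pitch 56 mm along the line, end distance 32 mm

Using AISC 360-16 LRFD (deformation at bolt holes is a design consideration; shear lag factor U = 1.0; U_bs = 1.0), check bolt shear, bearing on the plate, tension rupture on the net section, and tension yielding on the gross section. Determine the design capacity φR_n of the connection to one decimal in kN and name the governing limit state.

Bolt shear: A_b = π(16)²/4 = 201.06 mm². φR_n = 0.75 × 469 × 201.06 × 4 × 1 = 282.9 kN.
Bearing (6 mm plate, F_u = 450 MPa): end bolts L_c = 32 − 18/2 = 23, R_n = min(1.2×23×6×450, 2.4×16×6×450) = 74.52 kN/bolt; interior L_c = 56 − 18 = 38, R_n = 103.68 kN/bolt. φR_n = 0.75 × (1×74.52 + 3×103.68) = 289.2 kN.
Tension rupture (net): A_n = (95 − 1×20)×6 = 450 mm² (U = 1.0, A_e = A_n). φR_n = 0.75 × 450 × 450 = 151.9 kN.
Tension yield (gross): A_g = 95×6 = 570 mm². φR_n = 0.90 × 350 × 570 = 179.6 kN.
Governing: min(282.9, 289.2, 151.9, 179.6) = 151.9 kN → net-section rupture.

151.9 kN (net-section rupture governs)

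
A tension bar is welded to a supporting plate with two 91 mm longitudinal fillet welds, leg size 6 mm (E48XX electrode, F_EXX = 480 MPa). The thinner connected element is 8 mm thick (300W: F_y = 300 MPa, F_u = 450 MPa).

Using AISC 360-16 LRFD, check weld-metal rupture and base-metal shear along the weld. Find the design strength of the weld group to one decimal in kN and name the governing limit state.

166.8 kN (weld metal governs)

Weld metal: throat = 0.707×6 = 4.242 mm, L = 2×91 = 182 mm. φR_n = 0.75 × 0.6 × 480 × 4.242 × 182 = 166.8 kN.
Base metal shear (8 mm plate): yield φR_n = 1.0×0.6×300×8×182 = 262.1 kN; rupture φR_n = 0.75×0.6×450×8×182 = 294.8 kN; take 262.1 kN (yield).
Governing: min(166.8, 262.1) = 166.8 kN → weld metal.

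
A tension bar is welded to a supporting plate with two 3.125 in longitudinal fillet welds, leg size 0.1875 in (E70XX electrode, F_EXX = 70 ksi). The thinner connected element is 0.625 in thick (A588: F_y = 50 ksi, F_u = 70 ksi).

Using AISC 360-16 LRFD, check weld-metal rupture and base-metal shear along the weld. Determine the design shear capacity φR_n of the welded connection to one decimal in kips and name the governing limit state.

26.1 kips (weld metal governs)

Weld metal: throat = 0.707×0.1875 = 0.13256 in, L = 2×3.125 = 6.25 in. φR_n = 0.75 × 0.6 × 70 × 0.13256 × 6.25 = 26.1 kips.
Base metal shear (0.625 in plate): yield φR_n = 1.0×0.6×50×0.625×6.25 = 117.2 kips; rupture φR_n = 0.75×0.6×70×0.625×6.25 = 123.0 kips; take 117.2 kips (yield).
Governing: min(26.1, 117.2) = 26.1 kips → weld metal.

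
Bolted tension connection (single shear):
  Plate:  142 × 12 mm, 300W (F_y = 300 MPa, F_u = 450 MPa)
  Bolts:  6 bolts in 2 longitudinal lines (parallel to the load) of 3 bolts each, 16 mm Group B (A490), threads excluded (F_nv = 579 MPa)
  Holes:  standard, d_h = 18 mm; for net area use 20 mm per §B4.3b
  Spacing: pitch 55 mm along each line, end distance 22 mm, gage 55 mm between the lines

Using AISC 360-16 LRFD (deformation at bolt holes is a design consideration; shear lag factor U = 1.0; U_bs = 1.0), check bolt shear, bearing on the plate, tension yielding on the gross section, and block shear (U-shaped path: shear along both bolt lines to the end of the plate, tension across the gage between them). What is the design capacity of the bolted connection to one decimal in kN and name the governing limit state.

Bolt shear: A_b = π(16)²/4 = 201.06 mm². φR_n = 0.75 × 579 × 201.06 × 6 × 1 = 523.9 kN.
Bearing (12 mm plate, F_u = 450 MPa): end bolts L_c = 22 − 18/2 = 13, R_n = min(1.2×13×12×450, 2.4×16×12×450) = 84.24 kN/bolt; interior L_c = 55 − 18 = 37, R_n = 207.36 kN/bolt. φR_n = 0.75 × (2×84.24 + 4×207.36) = 748.4 kN.
Tension yield (gross): A_g = 142×12 = 1704 mm². φR_n = 0.90 × 300 × 1704 = 460.1 kN.
Block shear: shear path 2×[22+2×55] = 2×132 mm, A_gv = 3168, A_nv = 2×(132 − 2.5×20)×12 = 1968 mm²; tension across gage: (55 − 1×20)×12 = 420 mm². R_n = min(0.6×450×1968, 0.6×300×3168) + 1.0×450×420 = min(531.36, 570.24) + 189 = 720.36 kN. φR_n = 0.75 × 720.36 = 540.3 kN.
Governing: min(523.9, 748.4, 460.1, 540.3) = 460.1 kN → gross-section yield.

460.1 kN (gross-section yield governs)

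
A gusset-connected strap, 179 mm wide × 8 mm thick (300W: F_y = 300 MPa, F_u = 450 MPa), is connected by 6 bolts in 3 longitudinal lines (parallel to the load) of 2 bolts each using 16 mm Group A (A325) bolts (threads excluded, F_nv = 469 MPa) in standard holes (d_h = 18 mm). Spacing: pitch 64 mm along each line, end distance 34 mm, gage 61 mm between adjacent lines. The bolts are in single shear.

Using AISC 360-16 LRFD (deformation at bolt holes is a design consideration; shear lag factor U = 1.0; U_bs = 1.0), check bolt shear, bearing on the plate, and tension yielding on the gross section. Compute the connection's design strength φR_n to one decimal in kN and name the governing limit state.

Bolt shear: A_b = π(16)²/4 = 201.06 mm². φR_n = 0.75 × 469 × 201.06 × 6 × 1 = 424.3 kN.
Bearing (8 mm plate, F_u = 450 MPa): end bolts L_c = 34 − 18/2 = 25, R_n = min(1.2×25×8×450, 2.4×16×8×450) = 108 kN/bolt; interior L_c = 64 − 18 = 46, R_n = 138.24 kN/bolt. φR_n = 0.75 × (3×108 + 3×138.24) = 554.0 kN.
Tension yield (gross): A_g = 179×8 = 1432 mm². φR_n = 0.90 × 300 × 1432 = 386.6 kN.
Governing: min(424.3, 554.0, 386.6) = 386.6 kN → gross-section yield.

386.6 kN (gross-section yield governs)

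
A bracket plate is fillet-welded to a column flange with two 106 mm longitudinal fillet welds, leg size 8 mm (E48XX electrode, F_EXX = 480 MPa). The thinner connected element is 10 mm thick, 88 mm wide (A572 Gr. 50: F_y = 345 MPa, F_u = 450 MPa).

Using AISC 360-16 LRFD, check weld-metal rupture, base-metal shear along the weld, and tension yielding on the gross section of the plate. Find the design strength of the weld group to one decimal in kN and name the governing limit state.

259.0 kN (weld metal governs)

Weld metal: throat = 0.707×8 = 5.656 mm, L = 2×106 = 212 mm. φR_n = 0.75 × 0.6 × 480 × 5.656 × 212 = 259.0 kN.
Base metal shear (10 mm plate): yield φR_n = 1.0×0.6×345×10×212 = 438.8 kN; rupture φR_n = 0.75×0.6×450×10×212 = 429.3 kN; take 429.3 kN (rupture).
Tension yield (gross): A_g = 88×10 = 880 mm². φR_n = 0.90 × 345 × 880 = 273.2 kN.
Governing: min(259.0, 429.3, 273.2) = 259.0 kN → weld metal.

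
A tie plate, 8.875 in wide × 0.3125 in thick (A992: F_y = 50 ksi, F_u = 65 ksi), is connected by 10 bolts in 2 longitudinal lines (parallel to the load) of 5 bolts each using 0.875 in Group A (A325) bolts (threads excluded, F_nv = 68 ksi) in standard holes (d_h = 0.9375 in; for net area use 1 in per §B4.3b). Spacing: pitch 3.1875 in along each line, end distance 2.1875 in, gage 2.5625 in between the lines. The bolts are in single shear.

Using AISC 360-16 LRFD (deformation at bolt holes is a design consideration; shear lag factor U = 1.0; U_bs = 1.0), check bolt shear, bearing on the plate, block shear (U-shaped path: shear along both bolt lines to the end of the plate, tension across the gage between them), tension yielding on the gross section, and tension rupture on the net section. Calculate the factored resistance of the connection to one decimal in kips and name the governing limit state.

Bolt shear: A_b = π(0.875)²/4 = 0.60132 in². φR_n = 0.75 × 68 × 0.60132 × 10 × 1 = 306.7 kips.
Bearing (0.3125 in plate, F_u = 65 ksi): end bolts L_c = 2.1875 − 0.9375/2 = 1.71875, R_n = min(1.2×1.71875×0.3125×65, 2.4×0.875×0.3125×65) = 41.895 kips/bolt; interior L_c = 3.1875 − 0.9375 = 2.25, R_n = 42.656 kips/bolt. φR_n = 0.75 × (2×41.895 + 8×42.656) = 318.8 kips.
Block shear: shear path 2×[2.1875+4×3.1875] = 2×14.9375 in, A_gv = 9.3359, A_nv = 2×(14.9375 − 4.5×1)×0.3125 = 6.5234 in²; tension across gage: (2.5625 − 1×1)×0.3125 = 0.48828 in². R_n = min(0.6×65×6.5234, 0.6×50×9.3359) + 1.0×65×0.48828 = min(254.41, 280.08) + 31.738 = 286.15 kips. φR_n = 0.75 × 286.15 = 214.6 kips.
Tension yield (gross): A_g = 8.875×0.3125 = 2.7734 in². φR_n = 0.90 × 50 × 2.7734 = 124.8 kips.
Tension rupture (net): A_n = (8.875 − 2×1)×0.3125 = 2.1484 in² (U = 1.0, A_e = A_n). φR_n = 0.75 × 65 × 2.1484 = 104.7 kips.
Governing: min(306.7, 318.8, 214.6, 124.8, 104.7) = 104.7 kips → net-section rupture.

104.7 kips (net-section rupture governs)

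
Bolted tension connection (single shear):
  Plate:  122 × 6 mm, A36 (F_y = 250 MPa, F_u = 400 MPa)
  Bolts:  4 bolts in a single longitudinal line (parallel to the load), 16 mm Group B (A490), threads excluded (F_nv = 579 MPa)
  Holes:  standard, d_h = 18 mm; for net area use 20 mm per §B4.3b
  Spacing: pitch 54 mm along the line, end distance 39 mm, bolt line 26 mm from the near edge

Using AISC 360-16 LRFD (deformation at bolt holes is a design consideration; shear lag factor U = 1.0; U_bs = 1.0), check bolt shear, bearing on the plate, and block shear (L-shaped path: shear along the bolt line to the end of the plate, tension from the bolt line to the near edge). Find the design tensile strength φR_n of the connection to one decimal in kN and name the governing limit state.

Bolt shear: A_b = π(16)²/4 = 201.06 mm². φR_n = 0.75 × 579 × 201.06 × 4 × 1 = 349.2 kN.
Bearing (6 mm plate, F_u = 400 MPa): end bolts L_c = 39 − 18/2 = 30, R_n = min(1.2×30×6×400, 2.4×16×6×400) = 86.4 kN/bolt; interior L_c = 54 − 18 = 36, R_n = 92.16 kN/bolt. φR_n = 0.75 × (1×86.4 + 3×92.16) = 272.2 kN.
Block shear: shear path 1×[39+3×54] = 1×201 mm, A_gv = 1206, A_nv = 1×(201 − 3.5×20)×6 = 786 mm²; tension to near edge: (26 − 0.5×20)×6 = 96 mm². R_n = min(0.6×400×786, 0.6×250×1206) + 1.0×400×96 = min(188.64, 180.9) + 38.4 = 219.3 kN. φR_n = 0.75 × 219.3 = 164.5 kN.
Governing: min(349.2, 272.2, 164.5) = 164.5 kN → block shear.

164.5 kN (block shear governs)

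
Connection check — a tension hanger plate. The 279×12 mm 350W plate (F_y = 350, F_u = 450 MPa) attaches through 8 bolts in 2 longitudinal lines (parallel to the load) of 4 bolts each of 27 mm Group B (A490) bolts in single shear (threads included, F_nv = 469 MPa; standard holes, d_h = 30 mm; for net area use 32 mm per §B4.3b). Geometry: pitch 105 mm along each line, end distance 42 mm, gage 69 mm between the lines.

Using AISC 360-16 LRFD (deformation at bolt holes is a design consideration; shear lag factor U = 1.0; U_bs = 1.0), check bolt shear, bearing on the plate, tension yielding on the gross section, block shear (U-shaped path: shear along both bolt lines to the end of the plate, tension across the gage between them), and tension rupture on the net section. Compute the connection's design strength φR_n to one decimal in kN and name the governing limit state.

870.8 kN (net-section rupture governs)

Bolt shear: A_b = π(27)²/4 = 572.56 mm². φR_n = 0.75 × 469 × 572.56 × 8 × 1 = 1611.2 kN.
Bearing (12 mm plate, F_u = 450 MPa): end bolts L_c = 42 − 30/2 = 27, R_n = min(1.2×27×12×450, 2.4×27×12×450) = 174.96 kN/bolt; interior L_c = 105 − 30 = 75, R_n = 349.92 kN/bolt. φR_n = 0.75 × (2×174.96 + 6×349.92) = 1837.1 kN.
Tension yield (gross): A_g = 279×12 = 3348 mm². φR_n = 0.90 × 350 × 3348 = 1054.6 kN.
Block shear: shear path 2×[42+3×105] = 2×357 mm, A_gv = 8568, A_nv = 2×(357 − 3.5×32)×12 = 5880 mm²; tension across gage: (69 − 1×32)×12 = 444 mm². R_n = min(0.6×450×5880, 0.6×350×8568) + 1.0×450×444 = min(1587.6, 1799.3) + 199.8 = 1787.4 kN. φR_n = 0.75 × 1787.4 = 1340.6 kN.
Tension rupture (net): A_n = (279 − 2×32)×12 = 2580 mm² (U = 1.0, A_e = A_n). φR_n = 0.75 × 450 × 2580 = 870.8 kN.
Governing: min(1611.2, 1837.1, 1054.6, 1340.6, 870.8) = 870.8 kN → net-section rupture.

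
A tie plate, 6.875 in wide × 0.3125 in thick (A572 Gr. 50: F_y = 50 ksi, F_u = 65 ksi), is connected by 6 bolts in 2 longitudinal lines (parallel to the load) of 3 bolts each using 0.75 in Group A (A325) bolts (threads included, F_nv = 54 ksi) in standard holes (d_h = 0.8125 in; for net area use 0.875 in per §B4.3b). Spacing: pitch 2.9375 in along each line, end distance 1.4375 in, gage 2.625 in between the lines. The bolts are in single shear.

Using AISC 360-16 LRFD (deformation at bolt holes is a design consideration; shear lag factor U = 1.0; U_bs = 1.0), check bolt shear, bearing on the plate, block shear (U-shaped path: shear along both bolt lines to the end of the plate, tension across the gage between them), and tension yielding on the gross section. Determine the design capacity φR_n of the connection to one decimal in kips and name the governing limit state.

96.7 kips (gross-section yield governs)

Bolt shear: A_b = π(0.75)²/4 = 0.44179 in². φR_n = 0.75 × 54 × 0.44179 × 6 × 1 = 107.4 kips.
Bearing (0.3125 in plate, F_u = 65 ksi): end bolts L_c = 1.4375 − 0.8125/2 = 1.03125, R_n = min(1.2×1.03125×0.3125×65, 2.4×0.75×0.3125×65) = 25.137 kips/bolt; interior L_c = 2.9375 − 0.8125 = 2.125, R_n = 36.563 kips/bolt. φR_n = 0.75 × (2×25.137 + 4×36.563) = 147.4 kips.
Block shear: shear path 2×[1.4375+2×2.9375] = 2×7.3125 in, A_gv = 4.5703, A_nv = 2×(7.3125 − 2.5×0.875)×0.3125 = 3.2031 in²; tension across gage: (2.625 − 1×0.875)×0.3125 = 0.54688 in². R_n = min(0.6×65×3.2031, 0.6×50×4.5703) + 1.0×65×0.54688 = min(124.92, 137.11) + 35.547 = 160.47 kips. φR_n = 0.75 × 160.47 = 120.4 kips.
Tension yield (gross): A_g = 6.875×0.3125 = 2.1484 in². φR_n = 0.90 × 50 × 2.1484 = 96.7 kips.
Governing: min(107.4, 147.4, 120.4, 96.7) = 96.7 kips → gross-section yield.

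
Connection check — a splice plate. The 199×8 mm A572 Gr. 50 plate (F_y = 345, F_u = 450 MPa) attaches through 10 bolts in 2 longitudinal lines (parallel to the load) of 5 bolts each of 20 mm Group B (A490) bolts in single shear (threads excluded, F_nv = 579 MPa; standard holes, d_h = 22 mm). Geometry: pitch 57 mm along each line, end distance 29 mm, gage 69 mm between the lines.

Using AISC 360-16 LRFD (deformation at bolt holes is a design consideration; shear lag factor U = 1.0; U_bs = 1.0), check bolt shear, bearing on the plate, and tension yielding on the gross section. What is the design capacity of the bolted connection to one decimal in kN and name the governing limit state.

Bolt shear: A_b = π(20)²/4 = 314.16 mm². φR_n = 0.75 × 579 × 314.16 × 10 × 1 = 1364.2 kN.
Bearing (8 mm plate, F_u = 450 MPa): end bolts L_c = 29 − 22/2 = 18, R_n = min(1.2×18×8×450, 2.4×20×8×450) = 77.76 kN/bolt; interior L_c = 57 − 22 = 35, R_n = 151.2 kN/bolt. φR_n = 0.75 × (2×77.76 + 8×151.2) = 1023.8 kN.
Tension yield (gross): A_g = 199×8 = 1592 mm². φR_n = 0.90 × 345 × 1592 = 494.3 kN.
Governing: min(1364.2, 1023.8, 494.3) = 494.3 kN → gross-section yield.

494.3 kN (gross-section yield governs)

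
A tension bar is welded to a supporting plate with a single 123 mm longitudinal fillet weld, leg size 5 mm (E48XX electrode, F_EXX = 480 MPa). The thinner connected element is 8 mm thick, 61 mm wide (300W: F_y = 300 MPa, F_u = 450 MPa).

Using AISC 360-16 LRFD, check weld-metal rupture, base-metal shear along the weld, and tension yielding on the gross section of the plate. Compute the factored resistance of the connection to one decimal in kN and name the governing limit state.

93.9 kN (weld metal governs)

Weld metal: throat = 0.707×5 = 3.535 mm, L = 123 mm. φR_n = 0.75 × 0.6 × 480 × 3.535 × 123 = 93.9 kN.
Base metal shear (8 mm plate): yield φR_n = 1.0×0.6×300×8×123 = 177.1 kN; rupture φR_n = 0.75×0.6×450×8×123 = 199.3 kN; take 177.1 kN (yield).
Tension yield (gross): A_g = 61×8 = 488 mm². φR_n = 0.90 × 300 × 488 = 131.8 kN.
Governing: min(93.9, 177.1, 131.8) = 93.9 kN → weld metal.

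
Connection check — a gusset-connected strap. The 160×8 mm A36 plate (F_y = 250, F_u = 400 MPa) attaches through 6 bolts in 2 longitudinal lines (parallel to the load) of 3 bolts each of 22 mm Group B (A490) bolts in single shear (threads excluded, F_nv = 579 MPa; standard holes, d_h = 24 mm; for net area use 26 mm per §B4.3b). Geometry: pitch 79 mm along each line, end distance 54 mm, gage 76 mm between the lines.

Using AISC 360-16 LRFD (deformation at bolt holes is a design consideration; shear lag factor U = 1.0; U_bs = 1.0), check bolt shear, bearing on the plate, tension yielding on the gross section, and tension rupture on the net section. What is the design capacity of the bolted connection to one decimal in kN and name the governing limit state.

259.2 kN (net-section rupture governs)

Bolt shear: A_b = π(22)²/4 = 380.13 mm². φR_n = 0.75 × 579 × 380.13 × 6 × 1 = 990.4 kN.
Bearing (8 mm plate, F_u = 400 MPa): end bolts L_c = 54 − 24/2 = 42, R_n = min(1.2×42×8×400, 2.4×22×8×400) = 161.28 kN/bolt; interior L_c = 79 − 24 = 55, R_n = 168.96 kN/bolt. φR_n = 0.75 × (2×161.28 + 4×168.96) = 748.8 kN.
Tension yield (gross): A_g = 160×8 = 1280 mm². φR_n = 0.90 × 250 × 1280 = 288.0 kN.
Tension rupture (net): A_n = (160 − 2×26)×8 = 864 mm² (U = 1.0, A_e = A_n). φR_n = 0.75 × 400 × 864 = 259.2 kN.
Governing: min(990.4, 748.8, 288.0, 259.2) = 259.2 kN → net-section rupture.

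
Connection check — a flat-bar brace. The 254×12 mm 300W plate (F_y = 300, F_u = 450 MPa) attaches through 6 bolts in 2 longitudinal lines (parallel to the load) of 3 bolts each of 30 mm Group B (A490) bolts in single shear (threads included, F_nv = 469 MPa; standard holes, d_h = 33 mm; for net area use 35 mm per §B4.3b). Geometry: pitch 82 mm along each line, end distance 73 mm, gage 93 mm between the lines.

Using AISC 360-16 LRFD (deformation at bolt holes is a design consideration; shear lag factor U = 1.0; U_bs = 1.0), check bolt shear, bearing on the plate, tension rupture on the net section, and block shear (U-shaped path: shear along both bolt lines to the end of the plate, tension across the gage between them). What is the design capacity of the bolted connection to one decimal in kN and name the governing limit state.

Bolt shear: A_b = π(30)²/4 = 706.86 mm². φR_n = 0.75 × 469 × 706.86 × 6 × 1 = 1491.8 kN.
Bearing (12 mm plate, F_u = 450 MPa): end bolts L_c = 73 − 33/2 = 56.5, R_n = min(1.2×56.5×12×450, 2.4×30×12×450) = 366.12 kN/bolt; interior L_c = 82 − 33 = 49, R_n = 317.52 kN/bolt. φR_n = 0.75 × (2×366.12 + 4×317.52) = 1501.7 kN.
Tension rupture (net): A_n = (254 − 2×35)×12 = 2208 mm² (U = 1.0, A_e = A_n). φR_n = 0.75 × 450 × 2208 = 745.2 kN.
Block shear: shear path 2×[73+2×82] = 2×237 mm, A_gv = 5688, A_nv = 2×(237 − 2.5×35)×12 = 3588 mm²; tension across gage: (93 − 1×35)×12 = 696 mm². R_n = min(0.6×450×3588, 0.6×300×5688) + 1.0×450×696 = min(968.76, 1023.8) + 313.2 = 1282 kN. φR_n = 0.75 × 1282 = 961.5 kN.
Governing: min(1491.8, 1501.7, 745.2, 961.5) = 745.2 kN → net-section rupture.

745.2 kN (net-section rupture governs)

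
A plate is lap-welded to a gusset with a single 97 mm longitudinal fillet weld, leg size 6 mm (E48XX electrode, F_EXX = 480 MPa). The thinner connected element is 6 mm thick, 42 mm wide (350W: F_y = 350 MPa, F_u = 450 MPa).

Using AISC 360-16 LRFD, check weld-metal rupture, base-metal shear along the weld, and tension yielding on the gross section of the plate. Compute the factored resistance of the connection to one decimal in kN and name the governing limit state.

79.4 kN (gross-section yield governs)

Weld metal: throat = 0.707×6 = 4.242 mm, L = 97 mm. φR_n = 0.75 × 0.6 × 480 × 4.242 × 97 = 88.9 kN.
Base metal shear (6 mm plate): yield φR_n = 1.0×0.6×350×6×97 = 122.2 kN; rupture φR_n = 0.75×0.6×450×6×97 = 117.9 kN; take 117.9 kN (rupture).
Tension yield (gross): A_g = 42×6 = 252 mm². φR_n = 0.90 × 350 × 252 = 79.4 kN.
Governing: min(88.9, 117.9, 79.4) = 79.4 kN → gross-section yield.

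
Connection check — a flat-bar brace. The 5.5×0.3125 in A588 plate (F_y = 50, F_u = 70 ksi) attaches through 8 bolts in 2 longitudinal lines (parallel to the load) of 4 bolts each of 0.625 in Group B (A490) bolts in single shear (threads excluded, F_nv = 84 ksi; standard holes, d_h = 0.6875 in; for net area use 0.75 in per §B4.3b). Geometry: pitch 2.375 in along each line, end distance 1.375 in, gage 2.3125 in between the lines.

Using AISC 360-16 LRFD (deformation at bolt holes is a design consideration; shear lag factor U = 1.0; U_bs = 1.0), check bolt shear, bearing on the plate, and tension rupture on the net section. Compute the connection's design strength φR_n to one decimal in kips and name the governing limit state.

65.6 kips (net-section rupture governs)

Bolt shear: A_b = π(0.625)²/4 = 0.3068 in². φR_n = 0.75 × 84 × 0.3068 × 8 × 1 = 154.6 kips.
Bearing (0.3125 in plate, F_u = 70 ksi): end bolts L_c = 1.375 − 0.6875/2 = 1.03125, R_n = min(1.2×1.03125×0.3125×70, 2.4×0.625×0.3125×70) = 27.07 kips/bolt; interior L_c = 2.375 − 0.6875 = 1.6875, R_n = 32.813 kips/bolt. φR_n = 0.75 × (2×27.07 + 6×32.813) = 188.3 kips.
Tension rupture (net): A_n = (5.5 − 2×0.75)×0.3125 = 1.25 in² (U = 1.0, A_e = A_n). φR_n = 0.75 × 70 × 1.25 = 65.6 kips.
Governing: min(154.6, 188.3, 65.6) = 65.6 kips → net-section rupture.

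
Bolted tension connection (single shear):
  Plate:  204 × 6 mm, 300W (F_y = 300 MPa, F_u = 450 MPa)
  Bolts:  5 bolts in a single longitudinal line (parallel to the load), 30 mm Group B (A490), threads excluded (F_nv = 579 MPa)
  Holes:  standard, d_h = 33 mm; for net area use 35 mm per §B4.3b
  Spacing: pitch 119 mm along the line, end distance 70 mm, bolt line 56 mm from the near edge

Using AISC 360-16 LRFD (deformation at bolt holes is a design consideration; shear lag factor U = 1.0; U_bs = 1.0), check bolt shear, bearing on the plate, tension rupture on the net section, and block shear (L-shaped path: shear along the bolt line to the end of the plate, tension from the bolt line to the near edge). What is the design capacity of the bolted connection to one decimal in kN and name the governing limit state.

Bolt shear: A_b = π(30)²/4 = 706.86 mm². φR_n = 0.75 × 579 × 706.86 × 5 × 1 = 1534.8 kN.
Bearing (6 mm plate, F_u = 450 MPa): end bolts L_c = 70 − 33/2 = 53.5, R_n = min(1.2×53.5×6×450, 2.4×30×6×450) = 173.34 kN/bolt; interior L_c = 119 − 33 = 86, R_n = 194.4 kN/bolt. φR_n = 0.75 × (1×173.34 + 4×194.4) = 713.2 kN.
Tension rupture (net): A_n = (204 − 1×35)×6 = 1014 mm² (U = 1.0, A_e = A_n). φR_n = 0.75 × 450 × 1014 = 342.2 kN.
Block shear: shear path 1×[70+4×119] = 1×546 mm, A_gv = 3276, A_nv = 1×(546 − 4.5×35)×6 = 2331 mm²; tension to near edge: (56 − 0.5×35)×6 = 231 mm². R_n = min(0.6×450×2331, 0.6×300×3276) + 1.0×450×231 = min(629.37, 589.68) + 103.95 = 693.63 kN. φR_n = 0.75 × 693.63 = 520.2 kN.
Governing: min(1534.8, 713.2, 342.2, 520.2) = 342.2 kN → net-section rupture.

342.2 kN (net-section rupture governs)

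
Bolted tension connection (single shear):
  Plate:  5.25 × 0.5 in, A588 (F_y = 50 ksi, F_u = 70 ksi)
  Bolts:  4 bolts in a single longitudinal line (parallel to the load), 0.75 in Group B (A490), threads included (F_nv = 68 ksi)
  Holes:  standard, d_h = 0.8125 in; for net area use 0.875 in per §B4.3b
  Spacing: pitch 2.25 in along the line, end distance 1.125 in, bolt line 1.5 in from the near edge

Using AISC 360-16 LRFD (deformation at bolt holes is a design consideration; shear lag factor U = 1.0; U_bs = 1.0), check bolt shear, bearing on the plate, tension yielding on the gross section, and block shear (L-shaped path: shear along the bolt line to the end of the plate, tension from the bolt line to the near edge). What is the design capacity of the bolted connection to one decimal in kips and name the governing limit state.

Bolt shear: A_b = π(0.75)²/4 = 0.44179 in². φR_n = 0.75 × 68 × 0.44179 × 4 × 1 = 90.1 kips.
Bearing (0.5 in plate, F_u = 70 ksi): end bolts L_c = 1.125 − 0.8125/2 = 0.71875, R_n = min(1.2×0.71875×0.5×70, 2.4×0.75×0.5×70) = 30.188 kips/bolt; interior L_c = 2.25 − 0.8125 = 1.4375, R_n = 60.375 kips/bolt. φR_n = 0.75 × (1×30.188 + 3×60.375) = 158.5 kips.
Tension yield (gross): A_g = 5.25×0.5 = 2.625 in². φR_n = 0.90 × 50 × 2.625 = 118.1 kips.
Block shear: shear path 1×[1.125+3×2.25] = 1×7.875 in, A_gv = 3.9375, A_nv = 1×(7.875 − 3.5×0.875)×0.5 = 2.4063 in²; tension to near edge: (1.5 − 0.5×0.875)×0.5 = 0.53125 in². R_n = min(0.6×70×2.4063, 0.6×50×3.9375) + 1.0×70×0.53125 = min(101.06, 118.13) + 37.188 = 138.25 kips. φR_n = 0.75 × 138.25 = 103.7 kips.
Governing: min(90.1, 158.5, 118.1, 103.7) = 90.1 kips → bolt shear.

90.1 kips (bolt shear governs)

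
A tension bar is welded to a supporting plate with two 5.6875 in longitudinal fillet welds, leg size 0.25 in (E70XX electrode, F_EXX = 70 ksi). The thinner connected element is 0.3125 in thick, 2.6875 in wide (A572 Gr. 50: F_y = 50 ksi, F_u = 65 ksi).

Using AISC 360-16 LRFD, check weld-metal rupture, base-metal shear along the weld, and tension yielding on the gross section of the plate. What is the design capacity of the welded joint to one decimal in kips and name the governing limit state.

Weld metal: throat = 0.707×0.25 = 0.17675 in, L = 2×5.6875 = 11.375 in. φR_n = 0.75 × 0.6 × 70 × 0.17675 × 11.375 = 63.3 kips.
Base metal shear (0.3125 in plate): yield φR_n = 1.0×0.6×50×0.3125×11.375 = 106.6 kips; rupture φR_n = 0.75×0.6×65×0.3125×11.375 = 104.0 kips; take 104.0 kips (rupture).
Tension yield (gross): A_g = 2.6875×0.3125 = 0.83984 in². φR_n = 0.90 × 50 × 0.83984 = 37.8 kips.
Governing: min(63.3, 104.0, 37.8) = 37.8 kips → gross-section yield.

37.8 kips (gross-section yield governs)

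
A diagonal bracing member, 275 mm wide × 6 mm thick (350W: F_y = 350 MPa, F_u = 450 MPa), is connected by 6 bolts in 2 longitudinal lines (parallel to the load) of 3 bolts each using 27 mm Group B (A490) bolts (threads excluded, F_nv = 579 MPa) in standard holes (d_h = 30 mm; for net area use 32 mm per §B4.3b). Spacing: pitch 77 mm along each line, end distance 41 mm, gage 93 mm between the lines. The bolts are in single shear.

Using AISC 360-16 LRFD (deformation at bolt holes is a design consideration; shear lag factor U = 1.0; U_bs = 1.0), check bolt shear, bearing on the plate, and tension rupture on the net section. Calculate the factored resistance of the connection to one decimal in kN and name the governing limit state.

Bolt shear: A_b = π(27)²/4 = 572.56 mm². φR_n = 0.75 × 579 × 572.56 × 6 × 1 = 1491.8 kN.
Bearing (6 mm plate, F_u = 450 MPa): end bolts L_c = 41 − 30/2 = 26, R_n = min(1.2×26×6×450, 2.4×27×6×450) = 84.24 kN/bolt; interior L_c = 77 − 30 = 47, R_n = 152.28 kN/bolt. φR_n = 0.75 × (2×84.24 + 4×152.28) = 583.2 kN.
Tension rupture (net): A_n = (275 − 2×32)×6 = 1266 mm² (U = 1.0, A_e = A_n). φR_n = 0.75 × 450 × 1266 = 427.3 kN.
Governing: min(1491.8, 583.2, 427.3) = 427.3 kN → net-section rupture.

427.3 kN (net-section rupture governs)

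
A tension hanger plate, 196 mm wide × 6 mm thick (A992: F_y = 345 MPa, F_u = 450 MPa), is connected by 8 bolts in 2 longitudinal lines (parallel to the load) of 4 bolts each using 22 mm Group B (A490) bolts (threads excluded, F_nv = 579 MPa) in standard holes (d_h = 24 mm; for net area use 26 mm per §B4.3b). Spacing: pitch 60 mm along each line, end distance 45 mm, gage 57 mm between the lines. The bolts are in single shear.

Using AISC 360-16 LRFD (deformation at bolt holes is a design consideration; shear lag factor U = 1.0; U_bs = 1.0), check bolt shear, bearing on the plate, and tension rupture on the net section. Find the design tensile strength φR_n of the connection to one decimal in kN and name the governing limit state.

291.6 kN (net-section rupture governs)

Bolt shear: A_b = π(22)²/4 = 380.13 mm². φR_n = 0.75 × 579 × 380.13 × 8 × 1 = 1320.6 kN.
Bearing (6 mm plate, F_u = 450 MPa): end bolts L_c = 45 − 24/2 = 33, R_n = min(1.2×33×6×450, 2.4×22×6×450) = 106.92 kN/bolt; interior L_c = 60 − 24 = 36, R_n = 116.64 kN/bolt. φR_n = 0.75 × (2×106.92 + 6×116.64) = 685.3 kN.
Tension rupture (net): A_n = (196 − 2×26)×6 = 864 mm² (U = 1.0, A_e = A_n). φR_n = 0.75 × 450 × 864 = 291.6 kN.
Governing: min(1320.6, 685.3, 291.6) = 291.6 kN → net-section rupture.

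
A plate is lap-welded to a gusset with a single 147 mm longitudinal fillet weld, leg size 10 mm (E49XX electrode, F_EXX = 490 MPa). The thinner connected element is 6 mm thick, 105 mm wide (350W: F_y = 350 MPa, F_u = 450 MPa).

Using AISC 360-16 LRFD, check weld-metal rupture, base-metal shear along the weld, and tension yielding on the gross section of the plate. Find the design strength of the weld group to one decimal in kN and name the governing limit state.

178.6 kN (base-metal shear governs)

Weld metal: throat = 0.707×10 = 7.07 mm, L = 147 mm. φR_n = 0.75 × 0.6 × 490 × 7.07 × 147 = 229.2 kN.
Base metal shear (6 mm plate): yield φR_n = 1.0×0.6×350×6×147 = 185.2 kN; rupture φR_n = 0.75×0.6×450×6×147 = 178.6 kN; take 178.6 kN (rupture).
Tension yield (gross): A_g = 105×6 = 630 mm². φR_n = 0.90 × 350 × 630 = 198.5 kN.
Governing: min(229.2, 178.6, 198.5) = 178.6 kN → base-metal shear.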